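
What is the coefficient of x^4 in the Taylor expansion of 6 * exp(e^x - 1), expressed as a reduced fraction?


exp(e^x - 1) = sum_{k>=0} Bell_k x^k / k!, where Bell_k is the k-th Bell number.
So the coefficient of x^4 is 6 * Bell_4 / 4!.
Computing: Bell_4 = 15 and 4! = 24, giving
6 * 15/24 = 15/4.

15/4


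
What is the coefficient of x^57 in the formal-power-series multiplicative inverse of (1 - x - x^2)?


Let the inverse be f(x) = sum_{k>=0} a_k x^k. From f(x) * (1 - x - x^2) = 1 and matching coefficients:
 x^0: a_0 = 1.
 x^1: a_1 - a_0 = 0, so a_1 = 1.
 x^k (k >= 2): a_k - a_{k-1} - a_{k-2} = 0, i.e. a_k = a_{k-1} + a_{k-2}.
This is the Fibonacci-type recurrence shifted so that a_0 = a_1 = 1.
Iterating: a_0=1, a_1=1, a_2=2, a_3=3, a_4=5, a_5=8, a_6=13, a_7=21, a_8=34, a_9=55, ...
a_57 = 591286729879.

591286729879


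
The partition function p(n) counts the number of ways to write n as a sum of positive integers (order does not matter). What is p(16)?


Using the generating function prod_{k>=1} 1/(1-x^k), we compute p(16).
By dynamic programming over parts 1 through 16:
p(16) = 231

231


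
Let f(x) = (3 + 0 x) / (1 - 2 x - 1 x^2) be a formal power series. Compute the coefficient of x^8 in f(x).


Write f(x) = sum_{k>=0} a_k x^k. Multiplying both sides by 1 - 2 x - 1 x^2 gives
(1 - 2 x - 1 x^2) sum_{k>=0} a_k x^k = 3 + 0 x.
Matching coefficients:
 x^0: a_0 = 3
 x^1: a_1 - 2 a_0 = 0  =>  a_1 = 2*3 + 0 = 6
 x^k (k >= 2): a_k = 2 a_{k-1} + 1 a_{k-2}.
Iterating: a_2 = 15, a_3 = 36, a_4 = 87, a_5 = 210, a_6 = 507, a_7 = 1224, a_8 = 2955.
So the coefficient of x^8 is 2955.

2955


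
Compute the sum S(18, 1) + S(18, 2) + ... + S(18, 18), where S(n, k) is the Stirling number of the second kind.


By definition, S(n, k) counts partitions of an n-set into exactly k nonempty blocks.
Computing row n = 18 for k = 1..18:
S(18, k): 1, 131071, 64439010, 2798806985, 28958095545, 110687251039, 197462483400, 189036065010, 106175395755, 37112163803, 8391004908, 1256328866, 125854638, 8408778, 367200, 9996, 153, 1
Sum = 682076806159. (This equals Bell_18 since the sum runs over all k.)

682076806159


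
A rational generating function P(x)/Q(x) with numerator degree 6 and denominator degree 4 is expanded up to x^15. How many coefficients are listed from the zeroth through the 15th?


Expanding up to x^15 gives the coefficients for x^0, x^1, ..., x^15.
That is 15 + 1 = 16 coefficients in total.

16


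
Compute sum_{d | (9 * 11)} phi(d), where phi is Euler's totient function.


First, 9 * 11 = 99. One classical identity is sum_{d | n} phi(d) = n (each k in [1, n] has a unique gcd with n, and among the k's with gcd(k, n) = n/d there are phi(d) of them). So the sum equals 99. We also verify directly:
Divisors of 99: 1, 3, 9, 11, 33, 99.
phi values: 1, 2, 6, 10, 20, 60.
Sum = 99.

99


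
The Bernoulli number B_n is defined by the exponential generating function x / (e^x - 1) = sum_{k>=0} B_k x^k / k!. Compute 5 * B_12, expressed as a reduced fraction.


Bernoulli numbers can also be computed recursively via B_0 = 1 and sum_{j=0}^{m} C(m+1, j) B_j = 0 for m >= 1. Odd-index Bernoulli numbers vanish for k >= 3.
Computing B_12 = -691/2730, so 5 * B_12 = 5 * -691/2730 = -691/546.

-691/546


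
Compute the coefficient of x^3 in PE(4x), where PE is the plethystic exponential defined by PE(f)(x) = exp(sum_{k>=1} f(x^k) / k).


With f(x) = 4x, the exponent is sum_{k>=1} 4 x^k / k = 4 * (-ln(1 - x)). Exponentiating:
PE(4x) = exp(-4 ln(1 - x)) = 1/(1 - x)^4.
By the negative binomial expansion, [x^n] 1/(1 - x)^4 = C(n + 3, 3).
For n = 3: C(6, 3) = 20.

20


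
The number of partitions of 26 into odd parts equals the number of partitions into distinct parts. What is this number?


Computing partitions of 26 into odd parts (1, 3, 5, ...):
Using the generating function prod_{k>=0} 1/(1-x^(2k+1)),
the count is 165

165


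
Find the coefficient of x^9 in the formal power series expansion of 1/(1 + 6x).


Write 1/(1 + c x) = 1/(1 - (-c) x) and apply the geometric-series identity
1/(1 - y) = sum_{k>=0} y^k to get 1/(1 + c x) = sum_{k>=0} (-c)^k x^k.
So the coefficient of x^k is (-c)^k = (-1)^k * c^k.
Here c = 6 and k = 9:
(-6)^9 = -1 * 10077696 = -10077696

-10077696


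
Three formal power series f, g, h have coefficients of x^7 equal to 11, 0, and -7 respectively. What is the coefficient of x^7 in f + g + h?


Series addition is componentwise:
11 + 0 + -7
= 4

4


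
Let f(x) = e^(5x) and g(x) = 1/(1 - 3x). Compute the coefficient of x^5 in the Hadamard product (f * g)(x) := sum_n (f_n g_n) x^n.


Expanding: f_k = 5^k/k! (from e^(5x)) and g_k = 3^k (from 1/(1 - 3x)). So the Hadamard coefficient (f * g)_k = 5^k 3^k / k! = (15)^k / k!.
For k = 5: 15^5/5! = 759375/120 = 50625/8.

50625/8


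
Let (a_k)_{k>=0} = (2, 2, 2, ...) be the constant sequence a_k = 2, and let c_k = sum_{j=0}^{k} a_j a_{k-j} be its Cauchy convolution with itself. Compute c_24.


Since a_j = 2 for all j >= 0, the convolution sum becomes
c_k = sum_{j=0}^{k} 2 * 2 = 4 * (k + 1).
Equivalently, the generating function of (a_k) is 2/(1 - x) and its square is 4/(1 - x)^2 = sum_{k>=0} 4(k + 1) x^k.
For k = 24: 4 * 25 = 100.

100


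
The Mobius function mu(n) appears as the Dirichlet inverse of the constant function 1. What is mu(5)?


5 = 5 (all distinct primes).
mu(5) = (-1)^1 = -1

-1


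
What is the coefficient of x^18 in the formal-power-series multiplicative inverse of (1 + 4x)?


The inverse is 1/(1 + 4x). Apply the geometric identity 1/(1 - y) = sum_{k>=0} y^k with y = -4x:
1/(1 + 4x) = sum_{k>=0} (-4)^k x^k.
So the coefficient of x^18 is (-4)^18 = 68719476736.

68719476736


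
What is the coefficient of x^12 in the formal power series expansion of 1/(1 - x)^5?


The expansion 1/(1 - x)^r = sum_{k>=0} C(k + r - 1, r - 1) x^k follows from the multiset / negative-binomial theorem (or from repeated differentiation of the geometric series).
For r = 5 and k = 12:
C(16, 4) = 20922789888000 / (24 * 479001600) = 1820.

1820


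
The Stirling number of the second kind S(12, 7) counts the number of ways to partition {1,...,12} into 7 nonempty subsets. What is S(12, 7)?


Using the explicit formula S(n,k) = (1/k!) sum_{j=0}^{k} (-1)^(k-j) C(k,j) j^n:
S(12, 7) = 627396
Equivalently, S(n,k) is n! times the coefficient of x^n in the EGF (e^x - 1)^k / k!.

627396


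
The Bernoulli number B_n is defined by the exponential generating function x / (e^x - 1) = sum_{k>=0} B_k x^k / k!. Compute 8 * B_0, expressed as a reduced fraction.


Bernoulli numbers can also be computed recursively via B_0 = 1 and sum_{j=0}^{m} C(m+1, j) B_j = 0 for m >= 1. Odd-index Bernoulli numbers vanish for k >= 3.
Computing B_0 = 1, so 8 * B_0 = 8 * 1 = 8.

8


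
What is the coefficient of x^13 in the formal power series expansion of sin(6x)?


The Maclaurin series is sin(t) = sum_{k>=0} (-1)^k t^(2k+1) / (2k+1)!, so substituting t = 6x, only odd powers of x are nonzero, with coefficient of x^(2k+1) equal to (-1)^k 6^(2k+1) / (2k+1)!.
Write 13 = 2*6 + 1, giving the coefficient (-1)^6 * 6^13 / 13! = 13060694016/6227020800 = 52488/25025.

52488/25025


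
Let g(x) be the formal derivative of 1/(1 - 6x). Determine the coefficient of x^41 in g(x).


Differentiate termwise: d/dx sum_{k>=0} 6^k x^k = sum_{k>=1} k 6^k x^(k-1) = sum_{j>=0} (j+1) 6^(j+1) x^j.
Equivalently, d/dx [1/(1 - 6x)] = 6/(1 - 6x)^2.
For j = 41: 42 * 6^42 = 42 * 481229803398374426442198455156736 = 20211651742731725910572335116582912.

20211651742731725910572335116582912


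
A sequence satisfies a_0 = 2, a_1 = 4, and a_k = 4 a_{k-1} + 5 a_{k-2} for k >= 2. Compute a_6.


The characteristic equation is t^2 - 4 t - 5 = 0, with roots r_1 = 5 and r_2 = -1 (so c_1 = r_1 + r_2, c_2 = -r_1 r_2 as required).
One can use the closed form a_n = A r_1^n + B r_2^n, but direct iteration is more reliable:
a_0 = 2, a_1 = 4, a_2 = 26, a_3 = 124, a_4 = 626, a_5 = 3124, a_6 = 15626.
So a_6 = 15626.

15626


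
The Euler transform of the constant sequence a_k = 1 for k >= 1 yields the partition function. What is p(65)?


The Euler transform converts the sequence a_k = 1 into the number of integer partitions.
Using the recurrence or dynamic programming:
p(65) = 2012558

2012558


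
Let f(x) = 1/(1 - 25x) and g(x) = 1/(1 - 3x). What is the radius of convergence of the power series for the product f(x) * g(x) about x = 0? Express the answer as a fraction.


The radius of 1/(1 - 25x) is 1/25 (nearest singularity at x = 1/25), and the radius of 1/(1 - 3x) is 1/3.
The product f(x)*g(x) = 1/((1 - 25x)(1 - 3x)) has singularities at both 1/25 and 1/3, so its radius of convergence is the distance to the nearest one:
min(1/25, 1/3) = 1/25.

1/25


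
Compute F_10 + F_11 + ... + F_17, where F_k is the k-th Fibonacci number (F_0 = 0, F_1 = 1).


Use the identity sum_{k=0}^{N} F_k = F_{N+2} - 1 (which follows from F_{k+2} - F_{k+1} = F_k). Then
sum_{k=10}^{17} F_k = (F_{19} - 1) - (F_{11} - 1) = F_{19} - F_{11}.
Computing: F_{19} = 4181, F_{11} = 89, so
Sum = 4181 - 89 = 4092.

4092


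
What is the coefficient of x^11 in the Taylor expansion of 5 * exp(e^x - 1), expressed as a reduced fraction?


exp(e^x - 1) = sum_{k>=0} Bell_k x^k / k!, where Bell_k is the k-th Bell number.
So the coefficient of x^11 is 5 * Bell_11 / 11!.
Computing: Bell_11 = 678570 and 11! = 39916800, giving
5 * 678570/39916800 = 22619/266112.

22619/266112


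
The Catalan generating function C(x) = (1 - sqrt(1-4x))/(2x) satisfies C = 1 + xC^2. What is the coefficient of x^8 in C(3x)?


Substituting x -> 3x scales the n-th coefficient by 3^n, so [x^8] C(3x) = 3^8 * C_8.
C_8 = C(2*8, 8)/(9) = 12870/9 = 1430.
So 3^8 * 1430 = 6561 * 1430 = 9382230.

9382230


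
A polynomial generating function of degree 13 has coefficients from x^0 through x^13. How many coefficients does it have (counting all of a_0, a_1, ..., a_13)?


A polynomial of degree 13 takes the form a_0 + a_1 x + ... + a_13 x^13.
The number of coefficients is 13 + 1 = 14.

14


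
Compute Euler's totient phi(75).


phi(n) counts integers in [1, n] coprime to n. Using the multiplicative formula phi(n) = n * prod_{p | n} (1 - 1/p):
75 = 3 * 5^2, so
phi(75) = 75 * (1 - 1/3) * (1 - 1/5) = 40.

40


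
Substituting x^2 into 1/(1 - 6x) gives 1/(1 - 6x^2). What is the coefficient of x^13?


Since 1/(1 - 6x^2) only has even powers of x,
the coefficient of x^13 (odd) is 0.

0


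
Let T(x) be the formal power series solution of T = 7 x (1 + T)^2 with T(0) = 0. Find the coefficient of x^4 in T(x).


Apply the Lagrange inversion formula: if T = 7 x * phi(T) with phi(t) = (1 + t)^2, then [x^n] T = 7^n * (1/n) [t^(n-1)] phi(t)^n = 7^n * (1/n) [t^(n-1)] (1 + t)^(2n) = 7^n * (1/n) C(2n, n-1).
Using the identity C(2n, n-1) = C(2n, n) * n / (n+1), the unscaled factor equals C(2n, n) / (n+1) = C_n, the n-th Catalan number.
For n = 4: C_4 = C(8, 4) / 5 = 70/5 = 14.
With the 7^4 = 2401 factor, the coefficient is 2401 * 14 = 33614.

33614


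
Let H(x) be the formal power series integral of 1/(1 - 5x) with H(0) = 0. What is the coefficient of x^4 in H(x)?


1/(1 - 5x) = sum_{k>=0} 5^k x^k. Integrating termwise with H(0) = 0:
H(x) = sum_{k>=0} 5^k x^(k+1) / (k+1) = sum_{m>=1} 5^(m-1) x^m / m.
For m = 4: 5^3/4 = 125/4 = 125/4.

125/4


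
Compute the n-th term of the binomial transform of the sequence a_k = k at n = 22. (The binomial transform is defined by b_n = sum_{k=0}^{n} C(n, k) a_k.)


With a_k = k, b_n = sum_{k=0}^{n} C(n, k) k. Using k * C(n, k) = n * C(n-1, k-1) gives b_n = n * sum_{k>=1} C(n-1, k-1) = n * 2^(n-1).
For n = 22: 22 * 2^21 = 22 * 2097152 = 46137344.

46137344


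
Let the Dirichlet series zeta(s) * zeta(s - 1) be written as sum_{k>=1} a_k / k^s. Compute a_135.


Convolution gives a_k = sum_{d | k} d * 1 = sum_{d | k} d = sigma(k), the sum of positive divisors of k.
For k = 135, the divisors are 1, 3, 5, 9, 15, 27, 45, 135, so
sigma(135) = 1 + 3 + 5 + 9 + 15 + 27 + 45 + 135 = 240.

240


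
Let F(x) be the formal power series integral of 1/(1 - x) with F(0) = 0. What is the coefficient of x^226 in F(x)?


1/(1 - x) = sum_{k>=0} x^k. Integrating termwise and using F(0) = 0 gives
F(x) = sum_{k>=0} x^(k+1) / (k+1) = sum_{m>=1} x^m / m = -ln(1 - x).
So the coefficient of x^226 is 1/226 = 1/226.

1/226


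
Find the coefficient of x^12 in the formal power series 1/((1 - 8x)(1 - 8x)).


By partial fractions or Cauchy convolution:
The coefficient equals sum_{k=0}^{12} 8^k * 8^(12-k).
= 893353197568

893353197568


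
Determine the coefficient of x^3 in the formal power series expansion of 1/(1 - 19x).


The geometric series identity gives 1/(1 - c x) = sum_{k>=0} c^k x^k, so the coefficient of x^k is c^k.
Here c = 19 and k = 3.
Computing: 19^3 = 6859

6859


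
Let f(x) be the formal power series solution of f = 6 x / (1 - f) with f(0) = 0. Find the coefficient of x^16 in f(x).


Apply Lagrange inversion: f = 6 x * phi(f) with phi(t) = 1/(1 - t), so
[x^n] f = 6^n * (1/n) [t^(n-1)] phi(t)^n = 6^n * (1/n) [t^(n-1)] (1 - t)^(-n) = 6^n * (1/n) C(2n - 2, n - 1) = 6^n * C_{n-1}.
For n = 16: C_15 = C(30, 15) / 16 = 155117520/16 = 9694845.
With the 6^16 = 2821109907456 factor, the coefficient is 2821109907456 * 9694845 = 27350223280750264320.

27350223280750264320


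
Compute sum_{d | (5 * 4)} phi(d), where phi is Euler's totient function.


First, 5 * 4 = 20. One classical identity is sum_{d | n} phi(d) = n (each k in [1, n] has a unique gcd with n, and among the k's with gcd(k, n) = n/d there are phi(d) of them). So the sum equals 20. We also verify directly:
Divisors of 20: 1, 2, 4, 5, 10, 20.
phi values: 1, 1, 2, 4, 4, 8.
Sum = 20.

20


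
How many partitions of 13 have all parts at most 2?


Using the generating function (1-x)^(-1)(1-x^2)^(-1),
the coefficient of x^13 counts these restricted partitions.
Result = 7

7


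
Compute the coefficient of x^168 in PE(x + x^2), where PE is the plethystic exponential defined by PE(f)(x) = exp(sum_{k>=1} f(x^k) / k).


With f(x) = x + x^2, the exponent is sum_{k>=1} (x^k + x^(2k)) / k = -ln(1 - x) - ln(1 - x^2). Exponentiating:
PE(x + x^2) = 1 / ((1 - x)(1 - x^2)).
This is the generating function for partitions of n into parts of size 1 or 2. The number of 2's can be any j in 0..84, and the rest are 1's, so
[x^168] = floor(168/2) + 1 = 85.

85


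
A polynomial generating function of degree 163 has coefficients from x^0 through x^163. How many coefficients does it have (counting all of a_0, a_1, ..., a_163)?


A polynomial of degree 163 takes the form a_0 + a_1 x + ... + a_163 x^163.
The number of coefficients is 163 + 1 = 164.

164


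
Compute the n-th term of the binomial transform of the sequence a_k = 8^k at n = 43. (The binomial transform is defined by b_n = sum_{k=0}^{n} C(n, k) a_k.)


With a_k = 8^k, b_n = sum_{k=0}^{n} C(n, k) 8^k = (1 + 8)^n by the binomial theorem.
For n = 43: (1 + 8)^43 = 9^43 = 107752636643058178097424660240453423951129.

107752636643058178097424660240453423951129


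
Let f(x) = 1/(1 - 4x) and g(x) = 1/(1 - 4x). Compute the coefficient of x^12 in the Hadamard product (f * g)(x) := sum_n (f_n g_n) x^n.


f has coefficients f_k = 4^k and g has coefficients g_k = 4^k, so the Hadamard product has coefficient (f*g)_k = 4^k * 4^k = 16^k.
For k = 12: 16^12 = 281474976710656.

281474976710656


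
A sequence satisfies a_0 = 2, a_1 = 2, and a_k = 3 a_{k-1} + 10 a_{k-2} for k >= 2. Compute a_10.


The characteristic equation is t^2 - 3 t - 10 = 0, with roots r_1 = 5 and r_2 = -2 (so c_1 = r_1 + r_2, c_2 = -r_1 r_2 as required).
One can use the closed form a_n = A r_1^n + B r_2^n, but direct iteration is more reliable:
a_0 = 2, a_1 = 2, a_2 = 26, a_3 = 98, a_4 = 554, a_5 = 2642, a_6 = 13466, a_7 = 66818, a_8 = 335114, a_9 = 1673522, a_10 = 8371706.
So a_10 = 8371706.

8371706


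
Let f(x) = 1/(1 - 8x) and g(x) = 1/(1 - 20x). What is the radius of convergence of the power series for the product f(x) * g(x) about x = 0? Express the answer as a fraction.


The radius of 1/(1 - 8x) is 1/8 (nearest singularity at x = 1/8), and the radius of 1/(1 - 20x) is 1/20.
The product f(x)*g(x) = 1/((1 - 8x)(1 - 20x)) has singularities at both 1/8 and 1/20, so its radius of convergence is the distance to the nearest one:
min(1/8, 1/20) = 1/20.

1/20


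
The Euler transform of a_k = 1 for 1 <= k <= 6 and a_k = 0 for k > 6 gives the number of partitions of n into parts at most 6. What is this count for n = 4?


Partitions of 4 into parts at most 6:
Using generating function (1-x)^(-1)(1-x^2)^(-1)...(1-x^6)^(-1),
the coefficient of x^4 = 5

5


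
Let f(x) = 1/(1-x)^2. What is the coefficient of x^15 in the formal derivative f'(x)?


Differentiate: d/dx [ 1/(1-x)^r ] = r / (1-x)^(r+1).
Here r = 2, so f'(x) = 2 / (1-x)^3.
The expansion of 1/(1-x)^(r+1) has coefficient of x^n equal to C(n+r, r).
So the coefficient of x^15 in f'(x) is
2 * C(17, 2) = 2 * 136 = 272

272


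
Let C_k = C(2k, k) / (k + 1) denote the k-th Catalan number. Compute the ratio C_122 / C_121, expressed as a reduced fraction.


Using C_k = (2k)! / (k! (k+1)!), the ratio C_{k+1}/C_k simplifies to
C_{k+1}/C_k = [(2k+2)! / ((k+1)! (k+2)!)] * [k! (k+1)! / (2k)!]
 = (2k+2)(2k+1) / ((k+1)(k+2)) = 2(2k+1) / (k+2).
For k = 121: 2(2*121 + 1) / (121 + 2) = 486/123 = 162/41.

162/41


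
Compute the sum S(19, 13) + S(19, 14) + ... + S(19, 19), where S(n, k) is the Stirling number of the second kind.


By definition, S(n, k) counts partitions of an n-set into exactly k nonempty blocks.
Computing row n = 19 for k = 13..19:
S(19, k): 2892439160, 243577530, 13916778, 527136, 12597, 171, 1
Sum = 3150473373.

3150473373


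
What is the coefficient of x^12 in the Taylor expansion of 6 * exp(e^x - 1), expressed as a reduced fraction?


exp(e^x - 1) = sum_{k>=0} Bell_k x^k / k!, where Bell_k is the k-th Bell number.
So the coefficient of x^12 is 6 * Bell_12 / 12!.
Computing: Bell_12 = 4213597 and 12! = 479001600, giving
6 * 4213597/479001600 = 4213597/79833600.

4213597/79833600


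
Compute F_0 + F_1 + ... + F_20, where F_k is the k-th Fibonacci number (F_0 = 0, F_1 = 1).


Use the identity sum_{k=0}^{N} F_k = F_{N+2} - 1 (which follows from F_{k+2} - F_{k+1} = F_k). Then
sum_{k=0}^{20} F_k = (F_{22} - 1) - (F_{1} - 1) = F_{22} - F_{1}.
Computing: F_{22} = 17711, F_{1} = 1, so
Sum = 17711 - 1 = 17710.

17710


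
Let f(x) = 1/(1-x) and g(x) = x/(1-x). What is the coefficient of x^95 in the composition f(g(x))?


First simplify the composition: f(g(x)) = 1/(1 - x/(1-x)) = (1-x)/((1-x) - x) = (1-x)/(1-2x).
Now extract the coefficient. Write (1-x)/(1-2x) = 1/(1-2x) - x/(1-2x).
The coefficient of x^n in 1/(1-2x) is 2^n, and in x/(1-2x) is 2^(n-1) (for n >= 1).
So the coefficient of x^95 is 2^95 - 2^94 = 39614081257132168796771975168 - 19807040628566084398385987584 = 19807040628566084398385987584.

19807040628566084398385987584


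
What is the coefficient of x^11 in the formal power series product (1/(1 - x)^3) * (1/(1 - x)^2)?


Combine the factors: (1/(1 - x)^3) * (1/(1 - x)^2) = 1/(1 - x)^5.
Then use 1/(1 - x)^r = sum_{k>=0} C(k + r - 1, r - 1) x^k with r = 5 and k = 11:
C(15, 4) = 1365.

1365


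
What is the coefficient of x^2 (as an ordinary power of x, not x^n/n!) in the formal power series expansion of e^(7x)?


The exponential series is e^y = sum_{k>=0} y^k / k!. Substituting y = 7x gives
e^(7x) = sum_{k>=0} 7^k x^k / k!.
So the coefficient of x^n is a^n/n! with a = 7, n = 2:
7^2 / 2! = 49/2 = 49/2

49/2


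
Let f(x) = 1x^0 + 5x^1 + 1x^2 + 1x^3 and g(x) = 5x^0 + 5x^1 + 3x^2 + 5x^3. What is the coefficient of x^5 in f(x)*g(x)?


Cauchy product at x^5:
1*5 + 1*3
= 8

8


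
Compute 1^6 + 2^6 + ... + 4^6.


This power sum has a closed form given by Faulhaber's formula
sum_{k=1}^{m} k^p = (1 / (p + 1)) * sum_{j=0}^{p} C(p + 1, j) B_j m^(p + 1 - j),
but for small m direct computation is fastest:
1 + 64 + 729 + 4096 = 4890.

4890


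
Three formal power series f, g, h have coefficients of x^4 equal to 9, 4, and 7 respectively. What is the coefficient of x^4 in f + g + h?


Series addition is componentwise:
9 + 4 + 7
= 20

20


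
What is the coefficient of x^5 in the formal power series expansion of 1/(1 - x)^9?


The negative binomial / multiset identity is
1/(1 - x)^r = sum_{k>=0} C(k + r - 1, r - 1) x^k.
Here r = 9 and k = 5, so the coefficient is
C(5 + 8, 8) = C(13, 8)
= 1287

1287


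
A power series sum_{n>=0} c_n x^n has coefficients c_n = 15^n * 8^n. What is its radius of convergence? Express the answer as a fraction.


By the root test (Cauchy-Hadamard), the radius is R = 1 / limsup_n |c_n|^(1/n).
Here |c_n|^(1/n) = (15^n * 8^n)^(1/n) = 15 * 8 = 120 for all n.
So R = 1/120 = 1/120.

1/120


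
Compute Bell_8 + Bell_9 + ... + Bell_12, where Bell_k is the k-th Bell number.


Recall Bell_k counts set partitions of a k-set (with Bell_0 = 1 by convention).
Bell_8 through Bell_12: 4140, 21147, 115975, 678570, 4213597
Sum = 4140 + 21147 + 115975 + 678570 + 4213597 = 5033429.

5033429


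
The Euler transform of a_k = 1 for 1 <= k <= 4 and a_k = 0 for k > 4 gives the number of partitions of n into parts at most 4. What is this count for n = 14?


Partitions of 14 into parts at most 4:
Using generating function (1-x)^(-1)(1-x^2)^(-1)...(1-x^4)^(-1),
the coefficient of x^14 = 47

47


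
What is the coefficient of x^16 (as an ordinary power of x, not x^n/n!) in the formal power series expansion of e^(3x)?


The exponential series is e^y = sum_{k>=0} y^k / k!. Substituting y = 3x gives
e^(3x) = sum_{k>=0} 3^k x^k / k!.
So the coefficient of x^n is a^n/n! with a = 3, n = 16:
3^16 / 16! = 43046721/20922789888000 = 59049/28700672000

59049/28700672000


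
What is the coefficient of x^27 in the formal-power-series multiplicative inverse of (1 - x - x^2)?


Let the inverse be f(x) = sum_{k>=0} a_k x^k. From f(x) * (1 - x - x^2) = 1 and matching coefficients:
 x^0: a_0 = 1.
 x^1: a_1 - a_0 = 0, so a_1 = 1.
 x^k (k >= 2): a_k - a_{k-1} - a_{k-2} = 0, i.e. a_k = a_{k-1} + a_{k-2}.
This is the Fibonacci-type recurrence shifted so that a_0 = a_1 = 1.
Iterating: a_0=1, a_1=1, a_2=2, a_3=3, a_4=5, a_5=8, a_6=13, a_7=21, a_8=34, a_9=55, ...
a_27 = 317811.

317811


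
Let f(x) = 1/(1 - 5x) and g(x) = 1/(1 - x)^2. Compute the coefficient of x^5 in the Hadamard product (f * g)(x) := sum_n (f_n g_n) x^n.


f has coefficients f_k = 5^k. For g = 1/(1 - x)^2 the coefficient is g_k = C(k + 1, 1) = k + 1. The Hadamard coefficient is (f * g)_k = 5^k * (k + 1).
For k = 5: 5^5 * 6 = 3125 * 6 = 18750.

18750


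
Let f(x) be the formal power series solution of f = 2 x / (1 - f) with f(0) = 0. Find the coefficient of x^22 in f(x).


Apply Lagrange inversion: f = 2 x * phi(f) with phi(t) = 1/(1 - t), so
[x^n] f = 2^n * (1/n) [t^(n-1)] phi(t)^n = 2^n * (1/n) [t^(n-1)] (1 - t)^(-n) = 2^n * (1/n) C(2n - 2, n - 1) = 2^n * C_{n-1}.
For n = 22: C_21 = C(42, 21) / 22 = 538257874440/22 = 24466267020.
With the 2^22 = 4194304 factor, the coefficient is 4194304 * 24466267020 = 102618961627054080.

102618961627054080


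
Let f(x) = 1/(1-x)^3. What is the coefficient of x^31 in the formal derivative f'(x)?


Differentiate: d/dx [ 1/(1-x)^r ] = r / (1-x)^(r+1).
Here r = 3, so f'(x) = 3 / (1-x)^4.
The expansion of 1/(1-x)^(r+1) has coefficient of x^n equal to C(n+r, r).
So the coefficient of x^31 in f'(x) is
3 * C(34, 3) = 3 * 5984 = 17952

17952


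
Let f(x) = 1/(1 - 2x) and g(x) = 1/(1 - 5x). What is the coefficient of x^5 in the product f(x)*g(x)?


The coefficient of x^n in f*g is the Cauchy product: sum_{k=0}^{n} a^k * b^(n-k).
With a=2, b=5, n=5:
sum_{k=0}^{5} 2^k * 5^(5-k)
= 5187

5187


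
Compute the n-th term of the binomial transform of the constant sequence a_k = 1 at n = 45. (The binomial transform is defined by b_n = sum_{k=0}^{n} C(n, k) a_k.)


With a_k = 1 for all k, b_n = sum_{k=0}^{n} C(n, k) = 2^n by the binomial theorem.
For n = 45: 2^45 = 35184372088832.

35184372088832


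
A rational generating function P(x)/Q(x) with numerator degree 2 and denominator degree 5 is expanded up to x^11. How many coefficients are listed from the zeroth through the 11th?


Expanding up to x^11 gives the coefficients for x^0, x^1, ..., x^11.
That is 11 + 1 = 12 coefficients in total.

12


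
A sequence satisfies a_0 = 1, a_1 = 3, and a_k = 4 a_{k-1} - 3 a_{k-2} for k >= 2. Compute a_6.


The characteristic equation is t^2 - 4 t + 3 = 0, with roots r_1 = 3 and r_2 = 1 (so c_1 = r_1 + r_2, c_2 = -r_1 r_2 as required).
One can use the closed form a_n = A r_1^n + B r_2^n, but direct iteration is more reliable:
a_0 = 1, a_1 = 3, a_2 = 9, a_3 = 27, a_4 = 81, a_5 = 243, a_6 = 729.
So a_6 = 729.

729


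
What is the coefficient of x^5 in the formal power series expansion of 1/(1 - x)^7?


The expansion 1/(1 - x)^r = sum_{k>=0} C(k + r - 1, r - 1) x^k follows from the multiset / negative-binomial theorem (or from repeated differentiation of the geometric series).
For r = 7 and k = 5:
C(11, 6) = 39916800 / (720 * 120) = 462.

462


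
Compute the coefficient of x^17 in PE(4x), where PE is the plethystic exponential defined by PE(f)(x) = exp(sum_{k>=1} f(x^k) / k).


With f(x) = 4x, the exponent is sum_{k>=1} 4 x^k / k = 4 * (-ln(1 - x)). Exponentiating:
PE(4x) = exp(-4 ln(1 - x)) = 1/(1 - x)^4.
By the negative binomial expansion, [x^n] 1/(1 - x)^4 = C(n + 3, 3).
For n = 17: C(20, 3) = 1140.

1140


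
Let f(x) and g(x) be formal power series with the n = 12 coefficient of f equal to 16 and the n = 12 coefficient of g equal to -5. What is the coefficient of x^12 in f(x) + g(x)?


Addition of formal power series is termwise.
The coefficient of x^12 in f + g = 16 + -5
= 11

11


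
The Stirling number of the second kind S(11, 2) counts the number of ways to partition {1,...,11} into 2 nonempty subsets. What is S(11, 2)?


Using the explicit formula S(n,k) = (1/k!) sum_{j=0}^{k} (-1)^(k-j) C(k,j) j^n:
S(11, 2) = 1023
Equivalently, S(n,k) is n! times the coefficient of x^n in the EGF (e^x - 1)^k / k!.

1023


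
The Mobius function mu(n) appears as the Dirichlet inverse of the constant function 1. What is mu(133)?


133 = 7 * 19 (all distinct primes).
mu(133) = (-1)^2 = 1

1


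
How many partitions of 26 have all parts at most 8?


Using the generating function (1-x)^(-1)(1-x^2)^(-1)...(1-x^8)^(-1),
the coefficient of x^26 counts these restricted partitions.
Result = 1297

1297


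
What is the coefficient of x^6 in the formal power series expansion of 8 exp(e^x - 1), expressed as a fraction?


exp(e^x - 1) is the exponential generating function for the Bell numbers Bell_k: exp(e^x - 1) = sum_{k>=0} Bell_k x^k / k!.
So the coefficient of x^6 in 8 exp(e^x - 1) is 8 Bell_6 / 6!.
Computing: Bell_6 = 203 and 6! = 720, giving
8 * 203/720 = 203/90.

203/90


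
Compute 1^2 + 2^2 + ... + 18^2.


This power sum has a closed form given by Faulhaber's formula
sum_{k=1}^{m} k^p = (1 / (p + 1)) * sum_{j=0}^{p} C(p + 1, j) B_j m^(p + 1 - j),
but for small m direct computation is fastest:
1 + 4 + 9 + 16 + 25 + 36 + 49 + 64 + 81 + 100 + 121 + 144 + 169 + 196 + 225 + 256 + 289 + 324 = 2109.

2109


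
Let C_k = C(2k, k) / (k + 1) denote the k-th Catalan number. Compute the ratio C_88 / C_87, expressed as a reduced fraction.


Using C_k = (2k)! / (k! (k+1)!), the ratio C_{k+1}/C_k simplifies to
C_{k+1}/C_k = [(2k+2)! / ((k+1)! (k+2)!)] * [k! (k+1)! / (2k)!]
 = (2k+2)(2k+1) / ((k+1)(k+2)) = 2(2k+1) / (k+2).
For k = 87: 2(2*87 + 1) / (87 + 2) = 350/89 = 350/89.

350/89


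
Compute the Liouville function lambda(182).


The Liouville function is lambda(k) = (-1)^Omega(k), where Omega(k) counts the prime factors of k with multiplicity.
Factoring: 182 = 2 * 7 * 13, so Omega(182) = 3.
lambda(182) = (-1)^3 = -1.

-1


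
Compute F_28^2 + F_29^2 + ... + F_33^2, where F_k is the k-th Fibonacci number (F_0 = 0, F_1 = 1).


There is a standard identity sum_{k=0}^{N} F_k^2 = F_N * F_{N+1} (proved inductively from the telescoping relation F_k^2 = F_k F_{k+1} - F_{k-1} F_k). Then
sum_{k=28}^{33} F_k^2 = F_33 F_34 - F_27 F_28.
Computing: F_33 = 3524578, F_34 = 5702887, F_27 = 196418, F_28 = 317811.
Sum = 3524578 * 5702887 - 196418 * 317811 = 20037846255688.

20037846255688


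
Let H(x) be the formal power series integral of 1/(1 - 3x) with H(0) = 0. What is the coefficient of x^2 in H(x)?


1/(1 - 3x) = sum_{k>=0} 3^k x^k. Integrating termwise with H(0) = 0:
H(x) = sum_{k>=0} 3^k x^(k+1) / (k+1) = sum_{m>=1} 3^(m-1) x^m / m.
For m = 2: 3^1/2 = 3/2 = 3/2.

3/2


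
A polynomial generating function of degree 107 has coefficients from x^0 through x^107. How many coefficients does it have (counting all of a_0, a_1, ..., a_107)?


A polynomial of degree 107 takes the form a_0 + a_1 x + ... + a_107 x^107.
The number of coefficients is 107 + 1 = 108.

108


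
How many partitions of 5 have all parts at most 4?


Using the generating function (1-x)^(-1)(1-x^2)^(-1)...(1-x^4)^(-1),
the coefficient of x^5 counts these restricted partitions.
Result = 6

6


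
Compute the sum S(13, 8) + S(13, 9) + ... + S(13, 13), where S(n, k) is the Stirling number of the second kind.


By definition, S(n, k) counts partitions of an n-set into exactly k nonempty blocks.
Computing row n = 13 for k = 8..13:
S(13, k): 1899612, 359502, 39325, 2431, 78, 1
Sum = 2300949.

2300949


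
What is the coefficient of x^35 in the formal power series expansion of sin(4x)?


The Maclaurin series is sin(t) = sum_{k>=0} (-1)^k t^(2k+1) / (2k+1)!, so substituting t = 4x, only odd powers of x are nonzero, with coefficient of x^(2k+1) equal to (-1)^k 4^(2k+1) / (2k+1)!.
Write 35 = 2*17 + 1, giving the coefficient (-1)^17 * 4^35 / 35! = -1180591620717411303424/10333147966386144929666651337523200000000 = -274877906944/2405873491984360136479756640625.

-274877906944/2405873491984360136479756640625


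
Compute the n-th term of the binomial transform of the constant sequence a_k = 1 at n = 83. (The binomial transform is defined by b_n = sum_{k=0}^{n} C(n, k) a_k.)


With a_k = 1 for all k, b_n = sum_{k=0}^{n} C(n, k) = 2^n by the binomial theorem.
For n = 83: 2^83 = 9671406556917033397649408.

9671406556917033397649408


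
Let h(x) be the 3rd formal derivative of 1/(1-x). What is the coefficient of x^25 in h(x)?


Differentiating 3 times: d^3/dx^3 [1/(1-x)] = 3!/(1-x)^4.
The expansion 1/(1-x)^4 = sum_{k>=0} C(k+3, 3) x^k, so the coefficient of x^n in 3!/(1-x)^4 is 3! * C(n+3, 3).
For n = 25: 6 * C(28, 3) = 6 * 3276 = 19656

19656


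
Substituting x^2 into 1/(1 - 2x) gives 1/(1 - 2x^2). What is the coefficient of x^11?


Since 1/(1 - 2x^2) only has even powers of x,
the coefficient of x^11 (odd) is 0.

0


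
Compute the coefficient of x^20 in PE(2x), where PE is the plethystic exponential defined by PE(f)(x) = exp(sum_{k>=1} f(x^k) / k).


With f(x) = 2x, the exponent is sum_{k>=1} 2 x^k / k = 2 * (-ln(1 - x)). Exponentiating:
PE(2x) = exp(-2 ln(1 - x)) = 1/(1 - x)^2.
By the negative binomial expansion, [x^n] 1/(1 - x)^2 = C(n + 1, 1).
For n = 20: C(21, 1) = 21.

21


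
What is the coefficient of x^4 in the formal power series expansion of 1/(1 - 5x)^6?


The general identity 1/(1 - c x)^r = sum_{k>=0} c^k C(k + r - 1, r - 1) x^k follows by substituting y = c x into 1/(1 - y)^r = sum_{k>=0} C(k + r - 1, r - 1) y^k.
For c = 5, r = 6, k = 4:
5^4 * C(9, 5) = 625 * 126 = 78750.

78750


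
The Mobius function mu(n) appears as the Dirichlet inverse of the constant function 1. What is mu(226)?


226 = 2 * 113 (all distinct primes).
mu(226) = (-1)^2 = 1

1


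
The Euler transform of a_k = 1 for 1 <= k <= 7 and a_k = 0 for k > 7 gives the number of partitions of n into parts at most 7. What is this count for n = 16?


Partitions of 16 into parts at most 7:
Using generating function (1-x)^(-1)(1-x^2)^(-1)...(1-x^7)^(-1),
the coefficient of x^16 = 164

164


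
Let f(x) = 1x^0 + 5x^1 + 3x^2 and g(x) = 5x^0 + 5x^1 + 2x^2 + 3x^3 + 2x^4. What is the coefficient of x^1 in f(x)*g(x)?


Cauchy product at x^1:
1*5 + 5*5
= 30

30


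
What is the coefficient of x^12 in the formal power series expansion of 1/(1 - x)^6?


The negative binomial / multiset identity is
1/(1 - x)^r = sum_{k>=0} C(k + r - 1, r - 1) x^k.
Here r = 6 and k = 12, so the coefficient is
C(12 + 5, 5) = C(17, 5)
= 6188

6188


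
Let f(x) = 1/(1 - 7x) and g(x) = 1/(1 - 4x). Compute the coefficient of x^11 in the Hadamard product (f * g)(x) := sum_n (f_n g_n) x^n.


f has coefficients f_k = 7^k and g has coefficients g_k = 4^k, so the Hadamard product has coefficient (f*g)_k = 7^k * 4^k = 28^k.
For k = 11: 28^11 = 8293509467471872.

8293509467471872


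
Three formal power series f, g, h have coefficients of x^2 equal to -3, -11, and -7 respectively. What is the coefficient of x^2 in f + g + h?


Series addition is componentwise:
-3 + -11 + -7
= -21

-21


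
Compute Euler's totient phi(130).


phi(n) counts integers in [1, n] coprime to n. Using the multiplicative formula phi(n) = n * prod_{p | n} (1 - 1/p):
130 = 2 * 5 * 13, so
phi(130) = 130 * (1 - 1/2) * (1 - 1/5) * (1 - 1/13) = 48.

48


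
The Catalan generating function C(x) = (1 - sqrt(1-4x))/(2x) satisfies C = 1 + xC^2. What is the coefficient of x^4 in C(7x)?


Substituting x -> 7x scales the n-th coefficient by 7^n, so [x^4] C(7x) = 7^4 * C_4.
C_4 = C(2*4, 4)/(5) = 70/5 = 14.
So 7^4 * 14 = 2401 * 14 = 33614.

33614


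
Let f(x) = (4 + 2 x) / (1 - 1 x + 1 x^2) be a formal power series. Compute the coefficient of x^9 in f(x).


Write f(x) = sum_{k>=0} a_k x^k. Multiplying both sides by 1 - 1 x + 1 x^2 gives
(1 - 1 x + 1 x^2) sum_{k>=0} a_k x^k = 4 + 2 x.
Matching coefficients:
 x^0: a_0 = 4
 x^1: a_1 - 1 a_0 = 2  =>  a_1 = 1*4 + 2 = 6
 x^k (k >= 2): a_k = 1 a_{k-1} - 1 a_{k-2}.
Iterating: a_2 = 2, a_3 = -4, a_4 = -6, a_5 = -2, a_6 = 4, a_7 = 6, a_8 = 2, a_9 = -4.
So the coefficient of x^9 is -4.

-4


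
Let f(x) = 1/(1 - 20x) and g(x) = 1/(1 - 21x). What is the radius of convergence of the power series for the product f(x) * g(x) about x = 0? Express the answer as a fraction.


The radius of 1/(1 - 20x) is 1/20 (nearest singularity at x = 1/20), and the radius of 1/(1 - 21x) is 1/21.
The product f(x)*g(x) = 1/((1 - 20x)(1 - 21x)) has singularities at both 1/20 and 1/21, so its radius of convergence is the distance to the nearest one:
min(1/20, 1/21) = 1/21.

1/21


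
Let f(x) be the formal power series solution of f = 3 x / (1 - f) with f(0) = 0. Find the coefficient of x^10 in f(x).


Apply Lagrange inversion: f = 3 x * phi(f) with phi(t) = 1/(1 - t), so
[x^n] f = 3^n * (1/n) [t^(n-1)] phi(t)^n = 3^n * (1/n) [t^(n-1)] (1 - t)^(-n) = 3^n * (1/n) C(2n - 2, n - 1) = 3^n * C_{n-1}.
For n = 10: C_9 = C(18, 9) / 10 = 48620/10 = 4862.
With the 3^10 = 59049 factor, the coefficient is 59049 * 4862 = 287096238.

287096238


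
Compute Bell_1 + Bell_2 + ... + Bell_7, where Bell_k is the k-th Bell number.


Recall Bell_k counts set partitions of a k-set (with Bell_0 = 1 by convention).
Bell_1 through Bell_7: 1, 2, 5, 15, 52, 203, 877
Sum = 1 + 2 + 5 + 15 + 52 + 203 + 877 = 1155.

1155


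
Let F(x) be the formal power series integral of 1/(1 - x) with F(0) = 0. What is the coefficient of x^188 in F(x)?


1/(1 - x) = sum_{k>=0} x^k. Integrating termwise and using F(0) = 0 gives
F(x) = sum_{k>=0} x^(k+1) / (k+1) = sum_{m>=1} x^m / m = -ln(1 - x).
So the coefficient of x^188 is 1/188 = 1/188.

1/188


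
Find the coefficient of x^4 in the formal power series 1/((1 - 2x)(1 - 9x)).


By partial fractions or Cauchy convolution:
The coefficient equals sum_{k=0}^{4} 2^k * 9^(4-k).
= 8431

8431


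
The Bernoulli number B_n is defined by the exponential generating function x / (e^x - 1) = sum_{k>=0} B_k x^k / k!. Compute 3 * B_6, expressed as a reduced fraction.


Bernoulli numbers can also be computed recursively via B_0 = 1 and sum_{j=0}^{m} C(m+1, j) B_j = 0 for m >= 1. Odd-index Bernoulli numbers vanish for k >= 3.
Computing B_6 = 1/42, so 3 * B_6 = 3 * 1/42 = 1/14.

1/14


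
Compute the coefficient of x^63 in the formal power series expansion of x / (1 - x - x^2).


Let f(x) = sum_{k>=0} a_k x^k. Multiplying f(x) * (1 - x - x^2) = x and matching coefficients gives a_0 = 0, a_1 = 1, and a_k = a_{k-1} + a_{k-2} for k >= 2. These are the Fibonacci numbers F_k.
Iterating from F_0 = 0, F_1 = 1:
F_0=0, F_1=1, F_2=1, F_3=2, F_4=3, F_5=5, F_6=8, F_7=13, F_8=21, F_9=34, ...
F_63 = 6557470319842.

6557470319842


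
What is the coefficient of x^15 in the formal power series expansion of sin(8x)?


The Maclaurin series is sin(t) = sum_{k>=0} (-1)^k t^(2k+1) / (2k+1)!, so substituting t = 8x, only odd powers of x are nonzero, with coefficient of x^(2k+1) equal to (-1)^k 8^(2k+1) / (2k+1)!.
Write 15 = 2*7 + 1, giving the coefficient (-1)^7 * 8^15 / 15! = -35184372088832/1307674368000 = -17179869184/638512875.

-17179869184/638512875


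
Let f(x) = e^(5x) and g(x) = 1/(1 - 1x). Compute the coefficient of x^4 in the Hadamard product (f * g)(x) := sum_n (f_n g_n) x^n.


Expanding: f_k = 5^k/k! (from e^(5x)) and g_k = 1^k (from 1/(1 - 1x)). So the Hadamard coefficient (f * g)_k = 5^k 1^k / k! = (5)^k / k!.
For k = 4: 5^4/4! = 625/24 = 625/24.

625/24


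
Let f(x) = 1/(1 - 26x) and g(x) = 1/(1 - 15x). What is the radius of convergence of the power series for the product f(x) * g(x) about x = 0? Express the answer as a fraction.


The radius of 1/(1 - 26x) is 1/26 (nearest singularity at x = 1/26), and the radius of 1/(1 - 15x) is 1/15.
The product f(x)*g(x) = 1/((1 - 26x)(1 - 15x)) has singularities at both 1/26 and 1/15, so its radius of convergence is the distance to the nearest one:
min(1/26, 1/15) = 1/26.

1/26


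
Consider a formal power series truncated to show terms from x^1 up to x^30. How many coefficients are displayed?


From x^1 to x^30 inclusive, the count is 30 - 1 + 1 = 30.

30


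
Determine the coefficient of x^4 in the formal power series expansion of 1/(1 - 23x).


The geometric series identity gives 1/(1 - c x) = sum_{k>=0} c^k x^k, so the coefficient of x^k is c^k.
Here c = 23 and k = 4.
Computing: 23^4 = 279841

279841


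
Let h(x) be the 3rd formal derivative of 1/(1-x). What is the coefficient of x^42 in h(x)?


Differentiating 3 times: d^3/dx^3 [1/(1-x)] = 3!/(1-x)^4.
The expansion 1/(1-x)^4 = sum_{k>=0} C(k+3, 3) x^k, so the coefficient of x^n in 3!/(1-x)^4 is 3! * C(n+3, 3).
For n = 42: 6 * C(45, 3) = 6 * 14190 = 85140

85140


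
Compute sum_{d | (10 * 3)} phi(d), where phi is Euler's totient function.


First, 10 * 3 = 30. One classical identity is sum_{d | n} phi(d) = n (each k in [1, n] has a unique gcd with n, and among the k's with gcd(k, n) = n/d there are phi(d) of them). So the sum equals 30. We also verify directly:
Divisors of 30: 1, 2, 3, 5, 6, 10, 15, 30.
phi values: 1, 1, 2, 4, 2, 4, 8, 8.
Sum = 30.

30


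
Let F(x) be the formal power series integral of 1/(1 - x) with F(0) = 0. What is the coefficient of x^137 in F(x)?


1/(1 - x) = sum_{k>=0} x^k. Integrating termwise and using F(0) = 0 gives
F(x) = sum_{k>=0} x^(k+1) / (k+1) = sum_{m>=1} x^m / m = -ln(1 - x).
So the coefficient of x^137 is 1/137 = 1/137.

1/137


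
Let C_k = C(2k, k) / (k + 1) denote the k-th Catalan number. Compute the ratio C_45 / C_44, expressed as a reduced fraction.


Using C_k = (2k)! / (k! (k+1)!), the ratio C_{k+1}/C_k simplifies to
C_{k+1}/C_k = [(2k+2)! / ((k+1)! (k+2)!)] * [k! (k+1)! / (2k)!]
 = (2k+2)(2k+1) / ((k+1)(k+2)) = 2(2k+1) / (k+2).
For k = 44: 2(2*44 + 1) / (44 + 2) = 178/46 = 89/23.

89/23


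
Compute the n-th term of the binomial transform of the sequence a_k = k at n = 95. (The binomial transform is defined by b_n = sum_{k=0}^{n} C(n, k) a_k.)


With a_k = k, b_n = sum_{k=0}^{n} C(n, k) k. Using k * C(n, k) = n * C(n-1, k-1) gives b_n = n * sum_{k>=1} C(n-1, k-1) = n * 2^(n-1).
For n = 95: 95 * 2^94 = 95 * 19807040628566084398385987584 = 1881668859713778017846668820480.

1881668859713778017846668820480
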